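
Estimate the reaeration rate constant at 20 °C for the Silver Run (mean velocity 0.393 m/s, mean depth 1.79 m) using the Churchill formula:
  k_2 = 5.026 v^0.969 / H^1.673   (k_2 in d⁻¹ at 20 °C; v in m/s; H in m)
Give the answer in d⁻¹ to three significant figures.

k_2 ≈ 0.768 d⁻¹

k_2 = 5.026 × 0.393^0.969 / 1.79^1.673 = 5.026 × 0.4045 / 2.649 = 0.7677 d⁻¹.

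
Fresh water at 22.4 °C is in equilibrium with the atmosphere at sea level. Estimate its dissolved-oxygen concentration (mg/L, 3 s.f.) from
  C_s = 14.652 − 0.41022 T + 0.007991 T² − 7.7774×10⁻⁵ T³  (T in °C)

C_s ≈ 8.60 mg/L

C_s = 14.652 − 0.41022×22.4 + 0.007991×22.4² − 7.7774×10⁻⁵×22.4³ = 8.599 mg/L.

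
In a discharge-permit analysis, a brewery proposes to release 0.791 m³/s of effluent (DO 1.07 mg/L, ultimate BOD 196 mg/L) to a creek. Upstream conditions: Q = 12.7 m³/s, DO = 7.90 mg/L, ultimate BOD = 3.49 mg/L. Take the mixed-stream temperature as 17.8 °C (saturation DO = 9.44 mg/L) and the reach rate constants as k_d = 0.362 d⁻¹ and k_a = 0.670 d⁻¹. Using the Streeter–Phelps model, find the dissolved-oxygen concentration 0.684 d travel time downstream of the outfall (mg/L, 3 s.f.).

DO ≈ 5.64 mg/L

Mixed DO = (12.7×7.90 + 0.791×1.07)/(12.7+0.791) = 101.2/13.49 = 7.500 mg/L.
Mixed L₀ = (12.7×3.49 + 0.791×196)/(13.49) = 199.4/13.49 = 14.78 mg/L.
Initial deficit D₀ = C_s − DO₀ = 9.44 − 7.500 = 1.940 mg/L.
D(0.684) = [0.362×14.78/(0.670−0.362)](e^(−0.362×0.684) − e^(−0.670×0.684)) + 1.940 e^(−0.670×0.684)
= 17.37 × (0.7807 − 0.6324) + 1.940 × 0.6324 = 3.803 mg/L.
DO = 9.44 − 3.803 = 5.637 mg/L.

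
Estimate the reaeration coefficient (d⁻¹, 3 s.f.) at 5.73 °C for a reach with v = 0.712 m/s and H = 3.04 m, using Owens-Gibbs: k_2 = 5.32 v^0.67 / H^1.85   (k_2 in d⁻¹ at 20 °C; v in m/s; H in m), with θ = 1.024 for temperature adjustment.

k_2(20) = 5.32 × 0.712^0.67 / 3.04^1.85 = 5.32 × 0.7965 / 7.822 = 0.5417 d⁻¹.
k_2(5.73) = 0.5417 × 1.024^(5.73−20) = 0.5417 × 0.7129 = 0.3862 d⁻¹.

k_2 ≈ 0.386 d⁻¹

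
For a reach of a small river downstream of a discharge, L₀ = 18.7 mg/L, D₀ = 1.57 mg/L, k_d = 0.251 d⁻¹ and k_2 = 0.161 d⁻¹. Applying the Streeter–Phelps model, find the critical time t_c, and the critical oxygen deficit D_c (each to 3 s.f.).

At the critical point dD/dt = 0, so k_d L₀ e^(−k_d t) = k_2 D. Substituting D(t) from the Streeter–Phelps equation and solving for t gives
t_c = ln[(k_2/k_d)(1 − D₀(k_2−k_d)/(k_d L₀))] / (k_2−k_d).
Here k_2−k_d = -0.09000 d⁻¹ and 1 − D₀(k_2−k_d)/(k_d L₀) = 1 − 1.57×-0.09000/(0.251×18.7) = 1.030, so
t_c = ln(0.6414 × 1.030) / -0.09000 = -0.4144 / -0.09000 = 4.604 d.
D_c = (k_d/k_2) L₀ e^(−k_d t_c) = (0.251/0.161) × 18.7 × e^(−0.251×4.604) = 1.559 × 18.7 × 0.3148 = 9.179 mg/L.

t_c ≈ 4.60 d; D_c ≈ 9.18 mg/L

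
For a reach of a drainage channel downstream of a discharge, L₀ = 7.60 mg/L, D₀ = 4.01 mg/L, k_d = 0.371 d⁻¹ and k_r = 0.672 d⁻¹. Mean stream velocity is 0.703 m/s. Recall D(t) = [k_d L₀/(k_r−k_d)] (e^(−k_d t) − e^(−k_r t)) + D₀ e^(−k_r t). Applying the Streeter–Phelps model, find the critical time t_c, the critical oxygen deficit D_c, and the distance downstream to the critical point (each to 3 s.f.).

t_c ≈ 0.117 d; D_c ≈ 4.02 mg/L; x_c ≈ 7.12 km

With k_r/k_d = 1.811 and 1 − D₀(k_r−k_d)/(k_d L₀) = 0.5719,
t_c = ln(1.811 × 0.5719) / (0.672 − 0.371) = ln(1.036) / 0.3010 = 0.03530/0.3010 = 0.1173 d.
L(t_c) = L₀ e^(−k_d t_c) = 7.60 × 0.9574 = 7.276 mg/L, and at the critical point k_r D_c = k_d L, so D_c = (0.371/0.672) × 7.276 = 4.017 mg/L.
x_c = v t_c = 0.703 m/s × 0.1173 d × 86400 s/d = 7124 m ≈ 7.12 km.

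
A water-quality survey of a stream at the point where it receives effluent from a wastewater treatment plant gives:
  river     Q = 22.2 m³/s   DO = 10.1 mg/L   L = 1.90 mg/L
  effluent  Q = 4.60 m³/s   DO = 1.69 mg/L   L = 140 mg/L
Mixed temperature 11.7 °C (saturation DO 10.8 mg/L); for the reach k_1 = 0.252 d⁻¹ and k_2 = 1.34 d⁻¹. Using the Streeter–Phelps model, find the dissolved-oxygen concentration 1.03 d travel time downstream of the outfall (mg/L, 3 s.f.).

Mixed DO = (22.2×10.1 + 4.60×1.69)/(22.2+4.60) = 232.0/26.80 = 8.656 mg/L.
Mixed L₀ = (22.2×1.90 + 4.60×140)/(26.80) = 686.2/26.80 = 25.60 mg/L.
Initial deficit D₀ = C_s − DO₀ = 10.8 − 8.656 = 2.144 mg/L.
D(1.03) = [0.252×25.60/(1.34−0.252)](e^(−0.252×1.03) − e^(−1.34×1.03)) + 2.144 e^(−1.34×1.03)
= 5.930 × (0.7714 − 0.2515) + 2.144 × 0.2515 = 3.622 mg/L.
DO = 10.8 − 3.622 = 7.178 mg/L.

DO ≈ 7.18 mg/L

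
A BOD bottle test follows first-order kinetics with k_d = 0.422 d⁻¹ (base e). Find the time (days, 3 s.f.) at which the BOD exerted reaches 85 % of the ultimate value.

t ≈ 4.50 d

y/L₀ = 1 − e^(−k_d t) = 0.85 ⇒ e^(−k_d t) = 0.150
t = −ln(0.150) / 0.422 = 1.897 / 0.422 = 4.496 d.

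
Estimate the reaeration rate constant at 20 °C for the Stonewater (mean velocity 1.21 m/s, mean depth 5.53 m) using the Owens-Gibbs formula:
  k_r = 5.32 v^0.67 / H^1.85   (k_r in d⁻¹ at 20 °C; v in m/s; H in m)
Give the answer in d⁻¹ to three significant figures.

k_r = 5.32 × 1.21^0.67 / 5.53^1.85 = 5.32 × 1.136 / 23.66 = 0.2555 d⁻¹.

k_r ≈ 0.255 d⁻¹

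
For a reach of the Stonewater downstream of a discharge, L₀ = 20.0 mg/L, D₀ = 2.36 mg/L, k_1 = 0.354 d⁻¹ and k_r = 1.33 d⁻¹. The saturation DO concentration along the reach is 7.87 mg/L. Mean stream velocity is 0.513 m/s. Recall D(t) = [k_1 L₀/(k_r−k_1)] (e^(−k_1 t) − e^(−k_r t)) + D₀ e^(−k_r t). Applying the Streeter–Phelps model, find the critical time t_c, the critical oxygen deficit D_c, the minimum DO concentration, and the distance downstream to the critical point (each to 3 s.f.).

t_c ≈ 0.953 d; D_c ≈ 3.80 mg/L; min DO ≈ 4.07 mg/L; x_c ≈ 42.2 km

With k_r/k_1 = 3.757 and 1 − D₀(k_r−k_1)/(k_1 L₀) = 0.6747,
t_c = ln(3.757 × 0.6747) / (1.33 − 0.354) = ln(2.535) / 0.9760 = 0.9301/0.9760 = 0.9530 d.
D_c = (k_1/k_r) L₀ e^(−k_1 t_c) = (0.354/1.33) × 20.0 × e^(−0.354×0.9530) = 0.2662 × 20.0 × 0.7137 = 3.799 mg/L.
Minimum DO = C_s − D_c = 7.87 − 3.799 = 4.071 mg/L.
x_c = v t_c = 0.513 m/s × 0.9530 d × 86400 s/d = 42240 m ≈ 42.2 km.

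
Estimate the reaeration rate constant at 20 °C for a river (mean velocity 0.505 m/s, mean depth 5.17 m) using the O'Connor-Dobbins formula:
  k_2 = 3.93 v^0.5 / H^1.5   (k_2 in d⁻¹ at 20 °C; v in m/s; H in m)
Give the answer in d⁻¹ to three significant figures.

k_2 = 3.93 × 0.505^0.5 / 5.17^1.5 = 3.93 × 0.7106 / 11.76 = 0.2376 d⁻¹.

k_2 ≈ 0.238 d⁻¹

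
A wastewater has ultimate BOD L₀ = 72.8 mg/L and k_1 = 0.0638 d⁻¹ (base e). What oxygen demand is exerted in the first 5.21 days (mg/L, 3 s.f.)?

y ≈ 20.6 mg/L

y_t = L₀(1 − e^(−k_1 t)) = 72.8 × (1 − e^(−0.0638×5.21))
= 72.8 × (1 − 0.7172) = 72.8 × 0.2828 = 20.59 mg/L.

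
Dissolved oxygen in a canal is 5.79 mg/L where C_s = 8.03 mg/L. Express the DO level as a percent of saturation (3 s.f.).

% saturation = C/C_s × 100 = 5.79/8.03 × 100 = 72.1 %.

72.1 % saturation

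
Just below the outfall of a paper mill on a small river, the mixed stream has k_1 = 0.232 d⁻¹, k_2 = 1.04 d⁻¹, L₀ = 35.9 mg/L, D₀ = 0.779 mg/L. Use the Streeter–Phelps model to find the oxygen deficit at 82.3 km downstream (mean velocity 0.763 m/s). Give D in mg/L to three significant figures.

D ≈ 5.11 mg/L

Travel time t = x/v = 82.3 km / (0.763 m/s) = 82300 m / 0.763 m/s = 107900 s = 1.248 d.
k_1 L₀/(k_2−k_1) = 0.232×35.9/(1.04−0.232) = 8.329/0.8080 = 10.31 mg/L.
e^(−k_1 t) = e^(−0.232×1.248) = 0.7485; e^(−k_2 t) = e^(−1.04×1.248) = 0.2730.
D = 10.31 × (0.7485 − 0.2730) + 0.779 × 0.2730 = 4.902 + 0.2127 = 5.115 mg/L.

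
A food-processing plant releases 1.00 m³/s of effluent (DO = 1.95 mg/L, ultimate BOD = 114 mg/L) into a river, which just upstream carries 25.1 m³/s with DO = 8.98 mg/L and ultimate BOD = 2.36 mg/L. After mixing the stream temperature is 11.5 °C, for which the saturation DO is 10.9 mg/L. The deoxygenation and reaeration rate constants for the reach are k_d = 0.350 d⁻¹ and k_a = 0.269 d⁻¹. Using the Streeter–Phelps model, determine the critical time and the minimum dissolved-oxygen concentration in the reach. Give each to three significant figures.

t_c ≈ 2.34 d; minimum DO ≈ 7.09 mg/L

Mixed DO = (25.1×8.98 + 1.00×1.95)/(25.1+1.00) = 227.3/26.10 = 8.711 mg/L.
Mixed L₀ = (25.1×2.36 + 1.00×114)/(26.10) = 173.2/26.10 = 6.637 mg/L.
Initial deficit D₀ = C_s − DO₀ = 10.9 − 8.711 = 2.189 mg/L.
t_c = (1/-0.08100) ln[(0.269/0.350)(1 − 2.189×-0.08100/(0.350×6.637))] = -12.35 × ln(0.8272) = 2.341 d.
D_c = (0.350/0.269) × 6.637 × e^(−0.350×2.341) = 1.301 × 6.637 × 0.4406 = 3.805 mg/L.
Minimum DO = 10.9 − 3.805 = 7.095 mg/L.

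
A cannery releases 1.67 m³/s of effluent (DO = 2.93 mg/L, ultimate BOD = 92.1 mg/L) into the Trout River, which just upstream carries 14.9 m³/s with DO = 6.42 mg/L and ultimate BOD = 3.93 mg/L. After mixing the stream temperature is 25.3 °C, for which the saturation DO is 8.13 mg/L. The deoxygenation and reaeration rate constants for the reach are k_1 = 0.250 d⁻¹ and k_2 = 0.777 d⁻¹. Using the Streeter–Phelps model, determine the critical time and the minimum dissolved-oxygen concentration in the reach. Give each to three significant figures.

Mixed DO = (14.9×6.42 + 1.67×2.93)/(14.9+1.67) = 100.6/16.57 = 6.068 mg/L.
Mixed L₀ = (14.9×3.93 + 1.67×92.1)/(16.57) = 212.4/16.57 = 12.82 mg/L.
Initial deficit D₀ = C_s − DO₀ = 8.13 − 6.068 = 2.062 mg/L.
t_c = (1/0.5270) ln[(0.777/0.250)(1 − 2.062×0.5270/(0.250×12.82))] = 1.898 × ln(2.054) = 1.366 d.
D_c = (0.250/0.777) × 12.82 × e^(−0.250×1.366) = 0.3218 × 12.82 × 0.7107 = 2.931 mg/L.
Minimum DO = 8.13 − 2.931 = 5.199 mg/L.

t_c ≈ 1.37 d; minimum DO ≈ 5.20 mg/L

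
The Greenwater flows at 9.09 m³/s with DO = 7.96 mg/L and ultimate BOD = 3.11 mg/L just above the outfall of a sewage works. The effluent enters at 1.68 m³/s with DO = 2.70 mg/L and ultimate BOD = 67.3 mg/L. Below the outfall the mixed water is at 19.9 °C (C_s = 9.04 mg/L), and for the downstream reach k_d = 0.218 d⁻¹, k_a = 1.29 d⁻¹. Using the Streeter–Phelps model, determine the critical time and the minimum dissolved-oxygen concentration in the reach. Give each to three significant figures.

t_c ≈ 0.497 d; minimum DO ≈ 7.05 mg/L

Mixed DO = (9.09×7.96 + 1.68×2.70)/(9.09+1.68) = 76.89/10.77 = 7.139 mg/L.
Mixed L₀ = (9.09×3.11 + 1.68×67.3)/(10.77) = 141.3/10.77 = 13.12 mg/L.
Initial deficit D₀ = C_s − DO₀ = 9.04 − 7.139 = 1.901 mg/L.
t_c = (1/1.072) ln[(1.29/0.218)(1 − 1.901×1.072/(0.218×13.12))] = 0.9328 × ln(1.703) = 0.4968 d.
D_c = (0.218/1.29) × 13.12 × e^(−0.218×0.4968) = 0.1690 × 13.12 × 0.8974 = 1.990 mg/L.
Minimum DO = 9.04 − 1.990 = 7.050 mg/L.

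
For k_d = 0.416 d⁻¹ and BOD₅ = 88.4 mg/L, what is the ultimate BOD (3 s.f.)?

BOD₅ = L₀(1 − e^(−5k_d)) ⇒ L₀ = BOD₅ / (1 − e^(−5×0.416))
= 88.4 / (1 − 0.1249) = 88.4 / 0.8751 = 101.0 mg/L.

L₀ ≈ 101 mg/L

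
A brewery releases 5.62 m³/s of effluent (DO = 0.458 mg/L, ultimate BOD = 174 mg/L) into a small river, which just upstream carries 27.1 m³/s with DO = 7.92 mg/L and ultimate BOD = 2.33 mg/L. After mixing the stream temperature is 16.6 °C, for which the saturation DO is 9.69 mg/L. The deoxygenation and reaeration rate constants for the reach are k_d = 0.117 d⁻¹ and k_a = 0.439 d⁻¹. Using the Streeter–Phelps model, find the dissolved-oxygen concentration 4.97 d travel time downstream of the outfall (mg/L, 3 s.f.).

Mixed DO = (27.1×7.92 + 5.62×0.458)/(27.1+5.62) = 217.2/32.72 = 6.638 mg/L.
Mixed L₀ = (27.1×2.33 + 5.62×174)/(32.72) = 1041/32.72 = 31.82 mg/L.
Initial deficit D₀ = C_s − DO₀ = 9.69 − 6.638 = 3.052 mg/L.
D(4.97) = [0.117×31.82/(0.439−0.117)](e^(−0.117×4.97) − e^(−0.439×4.97)) + 3.052 e^(−0.439×4.97)
= 11.56 × (0.5591 − 0.1128) + 3.052 × 0.1128 = 5.503 mg/L.
DO = 9.69 − 5.503 = 4.187 mg/L.

DO ≈ 4.19 mg/L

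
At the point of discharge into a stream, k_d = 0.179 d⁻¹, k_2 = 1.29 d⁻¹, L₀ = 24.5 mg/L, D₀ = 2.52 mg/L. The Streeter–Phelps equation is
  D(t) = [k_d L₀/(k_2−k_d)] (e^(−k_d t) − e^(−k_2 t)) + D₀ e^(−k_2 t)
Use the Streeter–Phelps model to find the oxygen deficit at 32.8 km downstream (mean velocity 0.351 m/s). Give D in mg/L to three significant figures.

D ≈ 2.90 mg/L

Travel time t = x/v = 32.8 km / (0.351 m/s) = 32800 m / 0.351 m/s = 93450 s = 1.082 d.
k_d L₀/(k_2−k_d) = 0.179×24.5/(1.29−0.179) = 4.385/1.111 = 3.947 mg/L.
e^(−k_d t) = e^(−0.179×1.082) = 0.8240; e^(−k_2 t) = e^(−1.29×1.082) = 0.2478.
D = 3.947 × (0.8240 − 0.2478) + 2.52 × 0.2478 = 2.274 + 0.6244 = 2.899 mg/L.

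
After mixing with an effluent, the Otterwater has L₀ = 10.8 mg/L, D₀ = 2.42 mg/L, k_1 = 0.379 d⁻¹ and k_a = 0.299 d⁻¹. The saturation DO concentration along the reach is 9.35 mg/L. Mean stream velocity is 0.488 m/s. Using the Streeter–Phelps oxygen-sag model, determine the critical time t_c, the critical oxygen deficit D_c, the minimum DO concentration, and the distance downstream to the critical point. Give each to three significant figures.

t_c ≈ 2.39 d; D_c ≈ 5.54 mg/L; min DO ≈ 3.81 mg/L; x_c ≈ 101 km

With k_a/k_1 = 0.7889 and 1 − D₀(k_a−k_1)/(k_1 L₀) = 1.047,
t_c = ln(0.7889 × 1.047) / (0.299 − 0.379) = ln(0.8262) / -0.08000 = -0.1909/-0.08000 = 2.386 d.
L(t_c) = L₀ e^(−k_1 t_c) = 10.8 × 0.4048 = 4.372 mg/L, and at the critical point k_a D_c = k_1 L, so D_c = (0.379/0.299) × 4.372 = 5.542 mg/L.
Minimum DO = C_s − D_c = 9.35 − 5.542 = 3.808 mg/L.
x_c = v t_c = 0.488 m/s × 2.386 d × 86400 s/d = 100600 m ≈ 101 km.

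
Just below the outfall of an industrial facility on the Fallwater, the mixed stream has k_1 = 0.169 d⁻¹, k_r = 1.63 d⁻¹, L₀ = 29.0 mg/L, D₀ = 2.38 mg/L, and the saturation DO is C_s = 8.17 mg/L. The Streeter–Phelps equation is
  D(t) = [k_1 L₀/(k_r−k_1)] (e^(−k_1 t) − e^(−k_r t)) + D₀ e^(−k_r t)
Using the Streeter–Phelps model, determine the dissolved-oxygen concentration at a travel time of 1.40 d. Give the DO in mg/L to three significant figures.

DO ≈ 5.62 mg/L

k_1 L₀/(k_r−k_1) = 0.169×29.0/(1.63−0.169) = 4.901/1.461 = 3.355 mg/L.
e^(−k_1 t) = e^(−0.169×1.400) = 0.7893; e^(−k_r t) = e^(−1.63×1.400) = 0.1021.
D = 3.355 × (0.7893 − 0.1021) + 2.38 × 0.1021 = 2.305 + 0.2430 = 2.548 mg/L.
DO = C_s − D = 8.17 − 2.548 = 5.622 mg/L.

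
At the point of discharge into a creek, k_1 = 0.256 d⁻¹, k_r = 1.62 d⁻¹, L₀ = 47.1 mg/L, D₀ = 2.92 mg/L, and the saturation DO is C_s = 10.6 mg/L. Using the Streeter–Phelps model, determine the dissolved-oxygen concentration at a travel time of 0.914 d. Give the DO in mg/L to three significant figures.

k_1 L₀/(k_r−k_1) = 0.256×47.1/(1.62−0.256) = 12.06/1.364 = 8.840 mg/L.
e^(−k_1 t) = e^(−0.256×0.9140) = 0.7914; e^(−k_r t) = e^(−1.62×0.9140) = 0.2275.
D = 8.840 × (0.7914 − 0.2275) + 2.92 × 0.2275 = 4.985 + 0.6643 = 5.649 mg/L.
DO = C_s − D = 10.6 − 5.649 = 4.951 mg/L.

DO ≈ 4.95 mg/L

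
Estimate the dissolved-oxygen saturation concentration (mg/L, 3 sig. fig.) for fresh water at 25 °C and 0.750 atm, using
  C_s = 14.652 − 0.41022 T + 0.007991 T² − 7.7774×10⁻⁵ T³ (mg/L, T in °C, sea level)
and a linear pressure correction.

C_s ≈ 6.13 mg/L

At sea level: C_s = 14.652 − 0.41022×25 + 0.007991×25² − 7.7774×10⁻⁵×25³ = 8.176 mg/L.
Pressure correction: C_s' = 8.176 × 0.750 = 6.132 mg/L.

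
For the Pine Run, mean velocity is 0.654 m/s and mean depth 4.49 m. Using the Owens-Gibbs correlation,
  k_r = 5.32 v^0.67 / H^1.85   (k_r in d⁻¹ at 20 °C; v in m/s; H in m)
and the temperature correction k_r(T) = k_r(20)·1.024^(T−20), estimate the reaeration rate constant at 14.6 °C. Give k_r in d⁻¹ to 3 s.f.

k_r(20) = 5.32 × 0.654^0.67 / 4.49^1.85 = 5.32 × 0.7524 / 16.09 = 0.2487 d⁻¹.
k_r(14.6) = 0.2487 × 1.024^(14.6−20) = 0.2487 × 0.8798 = 0.2188 d⁻¹.

k_r ≈ 0.219 d⁻¹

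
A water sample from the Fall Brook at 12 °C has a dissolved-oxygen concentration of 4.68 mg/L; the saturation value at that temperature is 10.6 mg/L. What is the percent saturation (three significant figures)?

44.2 % saturation

% saturation = C/C_s × 100 = 4.68/10.6 × 100 = 44.2 %.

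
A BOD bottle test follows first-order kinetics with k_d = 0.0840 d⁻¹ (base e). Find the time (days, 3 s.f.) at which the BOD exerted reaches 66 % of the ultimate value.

t ≈ 12.8 d

y/L₀ = 1 − e^(−k_d t) = 0.66 ⇒ e^(−k_d t) = 0.340
t = −ln(0.340) / 0.0840 = 1.079 / 0.0840 = 12.84 d.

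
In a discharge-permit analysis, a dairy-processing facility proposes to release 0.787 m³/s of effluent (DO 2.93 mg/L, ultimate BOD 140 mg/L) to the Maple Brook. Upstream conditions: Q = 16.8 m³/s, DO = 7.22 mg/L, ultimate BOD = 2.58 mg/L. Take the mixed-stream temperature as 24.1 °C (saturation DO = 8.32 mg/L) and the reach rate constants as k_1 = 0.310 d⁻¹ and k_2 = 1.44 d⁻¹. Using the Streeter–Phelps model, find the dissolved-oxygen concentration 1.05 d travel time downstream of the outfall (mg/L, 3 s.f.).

DO ≈ 6.83 mg/L

Mixed DO = (16.8×7.22 + 0.787×2.93)/(16.8+0.787) = 123.6/17.59 = 7.028 mg/L.
Mixed L₀ = (16.8×2.58 + 0.787×140)/(17.59) = 153.5/17.59 = 8.729 mg/L.
Initial deficit D₀ = C_s − DO₀ = 8.32 − 7.028 = 1.292 mg/L.
D(1.05) = [0.310×8.729/(1.44−0.310)](e^(−0.310×1.05) − e^(−1.44×1.05)) + 1.292 e^(−1.44×1.05)
= 2.395 × (0.7222 − 0.2205) + 1.292 × 0.2205 = 1.486 mg/L.
DO = 8.32 − 1.486 = 6.834 mg/L.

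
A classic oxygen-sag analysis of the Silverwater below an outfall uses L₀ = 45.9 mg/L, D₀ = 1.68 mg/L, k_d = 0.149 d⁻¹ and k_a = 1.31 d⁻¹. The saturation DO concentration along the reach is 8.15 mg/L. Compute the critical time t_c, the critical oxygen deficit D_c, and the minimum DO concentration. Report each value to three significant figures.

With k_a/k_d = 8.792 and 1 − D₀(k_a−k_d)/(k_d L₀) = 0.7148,
t_c = ln(8.792 × 0.7148) / (1.31 − 0.149) = ln(6.285) / 1.161 = 1.838/1.161 = 1.583 d.
L(t_c) = L₀ e^(−k_d t_c) = 45.9 × 0.7899 = 36.25 mg/L, and at the critical point k_a D_c = k_d L, so D_c = (0.149/1.31) × 36.25 = 4.124 mg/L.
Minimum DO = C_s − D_c = 8.15 − 4.124 = 4.026 mg/L.

t_c ≈ 1.58 d; D_c ≈ 4.12 mg/L; min DO ≈ 4.03 mg/L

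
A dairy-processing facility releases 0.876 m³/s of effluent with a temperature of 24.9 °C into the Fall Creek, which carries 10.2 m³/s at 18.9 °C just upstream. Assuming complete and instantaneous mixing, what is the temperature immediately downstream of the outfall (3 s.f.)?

19.4 °C

Flow-weighted mixing: C = (Q_r C_r + Q_w C_w)/(Q_r + Q_w)
= (10.2×18.9 + 0.876×24.9)/(10.2 + 0.876) = 214.6/11.08 = 19.37 °C.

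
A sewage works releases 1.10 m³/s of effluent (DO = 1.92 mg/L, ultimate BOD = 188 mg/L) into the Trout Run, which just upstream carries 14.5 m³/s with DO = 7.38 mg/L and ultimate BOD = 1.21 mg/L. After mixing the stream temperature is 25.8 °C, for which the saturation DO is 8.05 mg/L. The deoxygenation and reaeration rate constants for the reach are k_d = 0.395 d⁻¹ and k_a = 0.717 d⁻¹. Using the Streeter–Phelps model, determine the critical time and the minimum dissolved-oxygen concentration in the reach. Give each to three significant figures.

t_c ≈ 1.66 d; minimum DO ≈ 3.94 mg/L

Mixed DO = (14.5×7.38 + 1.10×1.92)/(14.5+1.10) = 109.1/15.60 = 6.995 mg/L.
Mixed L₀ = (14.5×1.21 + 1.10×188)/(15.60) = 224.3/15.60 = 14.38 mg/L.
Initial deficit D₀ = C_s − DO₀ = 8.05 − 6.995 = 1.055 mg/L.
t_c = (1/0.3220) ln[(0.717/0.395)(1 − 1.055×0.3220/(0.395×14.38))] = 3.106 × ln(1.707) = 1.660 d.
D_c = (0.395/0.717) × 14.38 × e^(−0.395×1.660) = 0.5509 × 14.38 × 0.5191 = 4.112 mg/L.
Minimum DO = 8.05 − 4.112 = 3.938 mg/L.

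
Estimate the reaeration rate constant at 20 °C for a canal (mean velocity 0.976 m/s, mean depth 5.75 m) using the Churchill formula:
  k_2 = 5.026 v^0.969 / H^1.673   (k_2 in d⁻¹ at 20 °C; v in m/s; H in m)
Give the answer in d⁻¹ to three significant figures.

k_2 = 5.026 × 0.976^0.969 / 5.75^1.673 = 5.026 × 0.9767 / 18.66 = 0.2631 d⁻¹.

k_2 ≈ 0.263 d⁻¹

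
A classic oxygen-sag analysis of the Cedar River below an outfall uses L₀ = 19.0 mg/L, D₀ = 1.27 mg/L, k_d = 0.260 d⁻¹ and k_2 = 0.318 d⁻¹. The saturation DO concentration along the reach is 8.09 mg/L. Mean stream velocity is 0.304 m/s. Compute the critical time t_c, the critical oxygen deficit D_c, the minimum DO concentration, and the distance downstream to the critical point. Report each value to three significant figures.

t_c ≈ 3.21 d; D_c ≈ 6.74 mg/L; min DO ≈ 1.35 mg/L; x_c ≈ 84.4 km

At the critical point dD/dt = 0, so k_d L₀ e^(−k_d t) = k_2 D. Substituting D(t) from the Streeter–Phelps equation and solving for t gives
t_c = ln[(k_2/k_d)(1 − D₀(k_2−k_d)/(k_d L₀))] / (k_2−k_d).
Here k_2−k_d = 0.05800 d⁻¹ and 1 − D₀(k_2−k_d)/(k_d L₀) = 1 − 1.27×0.05800/(0.260×19.0) = 0.9851, so
t_c = ln(1.223 × 0.9851) / 0.05800 = 0.1863 / 0.05800 = 3.213 d.
D_c = (k_d/k_2) L₀ e^(−k_d t_c) = (0.260/0.318) × 19.0 × e^(−0.260×3.213) = 0.8176 × 19.0 × 0.4337 = 6.738 mg/L.
Minimum DO = C_s − D_c = 8.09 − 6.738 = 1.352 mg/L.
x_c = v t_c = 0.304 m/s × 3.213 d × 86400 s/d = 84390 m ≈ 84.4 km.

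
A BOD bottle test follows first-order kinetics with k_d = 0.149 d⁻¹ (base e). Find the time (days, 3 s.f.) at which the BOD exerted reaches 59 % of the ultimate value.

y/L₀ = 1 − e^(−k_d t) = 0.59 ⇒ e^(−k_d t) = 0.410
t = −ln(0.410) / 0.149 = 0.8916 / 0.149 = 5.984 d.

t ≈ 5.98 d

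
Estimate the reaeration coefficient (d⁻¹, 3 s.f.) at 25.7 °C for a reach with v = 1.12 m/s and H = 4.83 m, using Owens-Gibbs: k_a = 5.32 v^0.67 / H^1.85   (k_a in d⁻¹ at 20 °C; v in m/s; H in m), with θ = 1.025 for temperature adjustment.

k_a ≈ 0.359 d⁻¹

k_a(20) = 5.32 × 1.12^0.67 / 4.83^1.85 = 5.32 × 1.079 / 18.42 = 0.3116 d⁻¹.
k_a(25.7) = 0.3116 × 1.025^(25.7−20) = 0.3116 × 1.151 = 0.3587 d⁻¹.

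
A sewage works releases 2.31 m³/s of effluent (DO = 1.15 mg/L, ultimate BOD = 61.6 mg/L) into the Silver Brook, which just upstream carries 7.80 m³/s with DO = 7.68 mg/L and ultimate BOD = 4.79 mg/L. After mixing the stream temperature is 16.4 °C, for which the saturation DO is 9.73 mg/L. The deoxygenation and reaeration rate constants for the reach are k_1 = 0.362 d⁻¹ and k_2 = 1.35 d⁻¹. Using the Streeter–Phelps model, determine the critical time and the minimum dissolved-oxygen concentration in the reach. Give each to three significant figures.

Mixed DO = (7.80×7.68 + 2.31×1.15)/(7.80+2.31) = 62.56/10.11 = 6.188 mg/L.
Mixed L₀ = (7.80×4.79 + 2.31×61.6)/(10.11) = 179.7/10.11 = 17.77 mg/L.
Initial deficit D₀ = C_s − DO₀ = 9.73 − 6.188 = 3.542 mg/L.
t_c = (1/0.9880) ln[(1.35/0.362)(1 − 3.542×0.9880/(0.362×17.77))] = 1.012 × ln(1.701) = 0.5374 d.
D_c = (0.362/1.35) × 17.77 × e^(−0.362×0.5374) = 0.2681 × 17.77 × 0.8232 = 3.923 mg/L.
Minimum DO = 9.73 − 3.923 = 5.807 mg/L.

t_c ≈ 0.537 d; minimum DO ≈ 5.81 mg/L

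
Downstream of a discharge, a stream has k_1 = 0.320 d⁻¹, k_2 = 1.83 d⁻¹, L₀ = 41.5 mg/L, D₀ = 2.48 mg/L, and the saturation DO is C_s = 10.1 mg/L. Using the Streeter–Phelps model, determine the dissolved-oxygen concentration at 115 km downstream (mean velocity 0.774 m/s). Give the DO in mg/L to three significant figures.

Travel time t = x/v = 115 km / (0.774 m/s) = 115000 m / 0.774 m/s = 148600 s = 1.720 d.
k_1 L₀/(k_2−k_1) = 0.320×41.5/(1.83−0.320) = 13.28/1.510 = 8.795 mg/L.
e^(−k_1 t) = e^(−0.320×1.720) = 0.5768; e^(−k_2 t) = e^(−1.83×1.720) = 0.04298.
D = 8.795 × (0.5768 − 0.04298) + 2.48 × 0.04298 = 4.695 + 0.1066 = 4.801 mg/L.
DO = C_s − D = 10.1 − 4.801 = 5.299 mg/L.

DO ≈ 5.30 mg/L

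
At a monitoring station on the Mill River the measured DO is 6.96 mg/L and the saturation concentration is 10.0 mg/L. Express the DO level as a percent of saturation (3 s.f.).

% saturation = C/C_s × 100 = 6.96/10.0 × 100 = 69.6 %.

69.6 % saturation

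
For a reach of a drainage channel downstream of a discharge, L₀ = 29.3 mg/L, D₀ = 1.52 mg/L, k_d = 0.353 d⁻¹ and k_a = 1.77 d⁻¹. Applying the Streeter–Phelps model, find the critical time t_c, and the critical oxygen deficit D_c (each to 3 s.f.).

At the critical point dD/dt = 0, so k_d L₀ e^(−k_d t) = k_a D. Substituting D(t) from the Streeter–Phelps equation and solving for t gives
t_c = ln[(k_a/k_d)(1 − D₀(k_a−k_d)/(k_d L₀))] / (k_a−k_d).
Here k_a−k_d = 1.417 d⁻¹ and 1 − D₀(k_a−k_d)/(k_d L₀) = 1 − 1.52×1.417/(0.353×29.3) = 0.7918, so
t_c = ln(5.014 × 0.7918) / 1.417 = 1.379 / 1.417 = 0.9730 d.
D_c = (k_d/k_a) L₀ e^(−k_d t_c) = (0.353/1.77) × 29.3 × e^(−0.353×0.9730) = 0.1994 × 29.3 × 0.7093 = 4.145 mg/L.

t_c ≈ 0.973 d; D_c ≈ 4.14 mg/L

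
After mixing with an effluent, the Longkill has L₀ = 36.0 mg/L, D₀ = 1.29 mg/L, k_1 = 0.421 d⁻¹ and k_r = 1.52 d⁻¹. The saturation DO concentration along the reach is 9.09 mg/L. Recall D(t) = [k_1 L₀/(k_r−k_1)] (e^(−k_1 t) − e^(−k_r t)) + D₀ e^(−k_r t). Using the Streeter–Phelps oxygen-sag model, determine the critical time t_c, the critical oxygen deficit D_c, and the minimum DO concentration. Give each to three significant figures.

At the critical point dD/dt = 0, so k_1 L₀ e^(−k_1 t) = k_r D. Substituting D(t) from the Streeter–Phelps equation and solving for t gives
t_c = ln[(k_r/k_1)(1 − D₀(k_r−k_1)/(k_1 L₀))] / (k_r−k_1).
Here k_r−k_1 = 1.099 d⁻¹ and 1 − D₀(k_r−k_1)/(k_1 L₀) = 1 − 1.29×1.099/(0.421×36.0) = 0.9065, so
t_c = ln(3.610 × 0.9065) / 1.099 = 1.186 / 1.099 = 1.079 d.
D_c = (k_1/k_r) L₀ e^(−k_1 t_c) = (0.421/1.52) × 36.0 × e^(−0.421×1.079) = 0.2770 × 36.0 × 0.6350 = 6.331 mg/L.
Minimum DO = C_s − D_c = 9.09 − 6.331 = 2.759 mg/L.

t_c ≈ 1.08 d; D_c ≈ 6.33 mg/L; min DO ≈ 2.76 mg/L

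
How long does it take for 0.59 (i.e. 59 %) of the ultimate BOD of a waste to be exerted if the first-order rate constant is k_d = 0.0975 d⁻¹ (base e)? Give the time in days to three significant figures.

y/L₀ = 1 − e^(−k_d t) = 0.59 ⇒ e^(−k_d t) = 0.410
t = −ln(0.410) / 0.0975 = 0.8916 / 0.0975 = 9.145 d.

t ≈ 9.14 d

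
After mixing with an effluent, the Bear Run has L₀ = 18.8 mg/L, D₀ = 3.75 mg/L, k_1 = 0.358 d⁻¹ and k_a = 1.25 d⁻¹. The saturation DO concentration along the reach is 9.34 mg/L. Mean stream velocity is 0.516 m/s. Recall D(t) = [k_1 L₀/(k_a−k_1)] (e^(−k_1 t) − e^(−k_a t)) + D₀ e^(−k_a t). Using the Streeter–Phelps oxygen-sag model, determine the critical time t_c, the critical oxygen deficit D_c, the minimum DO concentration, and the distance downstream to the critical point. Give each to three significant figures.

At the critical point dD/dt = 0, so k_1 L₀ e^(−k_1 t) = k_a D. Substituting D(t) from the Streeter–Phelps equation and solving for t gives
t_c = ln[(k_a/k_1)(1 − D₀(k_a−k_1)/(k_1 L₀))] / (k_a−k_1).
Here k_a−k_1 = 0.8920 d⁻¹ and 1 − D₀(k_a−k_1)/(k_1 L₀) = 1 − 3.75×0.8920/(0.358×18.8) = 0.5030, so
t_c = ln(3.492 × 0.5030) / 0.8920 = 0.5632 / 0.8920 = 0.6314 d.
D_c = (k_1/k_a) L₀ e^(−k_1 t_c) = (0.358/1.25) × 18.8 × e^(−0.358×0.6314) = 0.2864 × 18.8 × 0.7977 = 4.295 mg/L.
Minimum DO = C_s − D_c = 9.34 − 4.295 = 5.045 mg/L.
x_c = v t_c = 0.516 m/s × 0.6314 d × 86400 s/d = 28150 m ≈ 28.1 km.

t_c ≈ 0.631 d; D_c ≈ 4.30 mg/L; min DO ≈ 5.04 mg/L; x_c ≈ 28.1 km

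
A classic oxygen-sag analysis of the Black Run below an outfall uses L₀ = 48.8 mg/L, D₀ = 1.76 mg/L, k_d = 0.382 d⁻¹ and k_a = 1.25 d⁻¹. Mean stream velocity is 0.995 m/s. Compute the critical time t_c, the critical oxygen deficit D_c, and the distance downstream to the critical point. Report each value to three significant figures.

At the critical point dD/dt = 0, so k_d L₀ e^(−k_d t) = k_a D. Substituting D(t) from the Streeter–Phelps equation and solving for t gives
t_c = ln[(k_a/k_d)(1 − D₀(k_a−k_d)/(k_d L₀))] / (k_a−k_d).
Here k_a−k_d = 0.8680 d⁻¹ and 1 − D₀(k_a−k_d)/(k_d L₀) = 1 − 1.76×0.8680/(0.382×48.8) = 0.9180, so
t_c = ln(3.272 × 0.9180) / 0.8680 = 1.100 / 0.8680 = 1.267 d.
L(t_c) = L₀ e^(−k_d t_c) = 48.8 × 0.6163 = 30.07 mg/L, and at the critical point k_a D_c = k_d L, so D_c = (0.382/1.25) × 30.07 = 9.190 mg/L.
x_c = v t_c = 0.995 m/s × 1.267 d × 86400 s/d = 108900 m ≈ 109 km.

t_c ≈ 1.27 d; D_c ≈ 9.19 mg/L; x_c ≈ 109 km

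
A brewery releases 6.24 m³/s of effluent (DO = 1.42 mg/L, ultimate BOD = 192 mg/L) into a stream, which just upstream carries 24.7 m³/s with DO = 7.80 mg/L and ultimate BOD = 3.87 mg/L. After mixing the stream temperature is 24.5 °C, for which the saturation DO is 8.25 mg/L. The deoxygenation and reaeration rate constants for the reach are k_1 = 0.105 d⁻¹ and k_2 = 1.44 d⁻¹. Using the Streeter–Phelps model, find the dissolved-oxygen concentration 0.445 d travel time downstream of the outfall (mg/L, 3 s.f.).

DO ≈ 5.93 mg/L

Mixed DO = (24.7×7.80 + 6.24×1.42)/(24.7+6.24) = 201.5/30.94 = 6.513 mg/L.
Mixed L₀ = (24.7×3.87 + 6.24×192)/(30.94) = 1294/30.94 = 41.81 mg/L.
Initial deficit D₀ = C_s − DO₀ = 8.25 − 6.513 = 1.737 mg/L.
D(0.445) = [0.105×41.81/(1.44−0.105)](e^(−0.105×0.445) − e^(−1.44×0.445)) + 1.737 e^(−1.44×0.445)
= 3.289 × (0.9543 − 0.5269) + 1.737 × 0.5269 = 2.321 mg/L.
DO = 8.25 − 2.321 = 5.929 mg/L.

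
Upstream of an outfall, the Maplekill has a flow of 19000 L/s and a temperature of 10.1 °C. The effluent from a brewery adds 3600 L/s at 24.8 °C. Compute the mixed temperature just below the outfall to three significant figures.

12.4 °C

Flow-weighted mixing: C = (Q_r C_r + Q_w C_w)/(Q_r + Q_w)
= (19000×10.1 + 3600×24.8)/(19000 + 3600) = 281200/22600 = 12.44 °C.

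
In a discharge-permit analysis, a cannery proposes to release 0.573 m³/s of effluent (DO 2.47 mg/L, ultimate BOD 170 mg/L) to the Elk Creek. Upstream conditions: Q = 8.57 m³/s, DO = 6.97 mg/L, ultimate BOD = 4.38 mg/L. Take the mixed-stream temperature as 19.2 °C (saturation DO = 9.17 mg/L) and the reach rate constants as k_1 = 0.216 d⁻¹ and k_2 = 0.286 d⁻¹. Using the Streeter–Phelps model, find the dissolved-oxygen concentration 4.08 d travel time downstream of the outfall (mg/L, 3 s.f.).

DO ≈ 3.71 mg/L

Mixed DO = (8.57×6.97 + 0.573×2.47)/(8.57+0.573) = 61.15/9.143 = 6.688 mg/L.
Mixed L₀ = (8.57×4.38 + 0.573×170)/(9.143) = 134.9/9.143 = 14.76 mg/L.
Initial deficit D₀ = C_s − DO₀ = 9.17 − 6.688 = 2.482 mg/L.
D(4.08) = [0.216×14.76/(0.286−0.216)](e^(−0.216×4.08) − e^(−0.286×4.08)) + 2.482 e^(−0.286×4.08)
= 45.54 × (0.4143 − 0.3113) + 2.482 × 0.3113 = 5.460 mg/L.
DO = 9.17 − 5.460 = 3.710 mg/L.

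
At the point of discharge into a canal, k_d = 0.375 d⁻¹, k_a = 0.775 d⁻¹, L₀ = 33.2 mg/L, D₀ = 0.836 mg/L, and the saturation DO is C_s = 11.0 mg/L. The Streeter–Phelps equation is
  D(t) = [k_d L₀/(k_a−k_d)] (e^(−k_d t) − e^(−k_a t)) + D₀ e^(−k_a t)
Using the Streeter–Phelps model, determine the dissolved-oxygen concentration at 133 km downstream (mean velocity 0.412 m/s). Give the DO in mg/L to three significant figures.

DO ≈ 5.01 mg/L

Travel time t = x/v = 133 km / (0.412 m/s) = 133000 m / 0.412 m/s = 322800 s = 3.736 d.
k_d L₀/(k_a−k_d) = 0.375×33.2/(0.775−0.375) = 12.45/0.4000 = 31.12 mg/L.
e^(−k_d t) = e^(−0.375×3.736) = 0.2463; e^(−k_a t) = e^(−0.775×3.736) = 0.05526.
D = 31.12 × (0.2463 − 0.05526) + 0.836 × 0.05526 = 5.947 + 0.04620 = 5.993 mg/L.
DO = C_s − D = 11.0 − 5.993 = 5.007 mg/L.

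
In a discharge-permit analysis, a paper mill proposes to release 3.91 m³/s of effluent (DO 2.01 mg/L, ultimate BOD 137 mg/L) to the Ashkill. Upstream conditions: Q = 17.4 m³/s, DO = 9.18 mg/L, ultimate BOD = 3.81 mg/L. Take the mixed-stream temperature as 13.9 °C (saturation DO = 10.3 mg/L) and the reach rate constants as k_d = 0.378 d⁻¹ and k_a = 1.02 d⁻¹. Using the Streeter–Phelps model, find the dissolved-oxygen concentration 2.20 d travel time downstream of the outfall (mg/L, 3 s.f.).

DO ≈ 4.56 mg/L

Mixed DO = (17.4×9.18 + 3.91×2.01)/(17.4+3.91) = 167.6/21.31 = 7.864 mg/L.
Mixed L₀ = (17.4×3.81 + 3.91×137)/(21.31) = 602.0/21.31 = 28.25 mg/L.
Initial deficit D₀ = C_s − DO₀ = 10.3 − 7.864 = 2.436 mg/L.
D(2.20) = [0.378×28.25/(1.02−0.378)](e^(−0.378×2.20) − e^(−1.02×2.20)) + 2.436 e^(−1.02×2.20)
= 16.63 × (0.4354 − 0.1060) + 2.436 × 0.1060 = 5.735 mg/L.
DO = 10.3 − 5.735 = 4.565 mg/L.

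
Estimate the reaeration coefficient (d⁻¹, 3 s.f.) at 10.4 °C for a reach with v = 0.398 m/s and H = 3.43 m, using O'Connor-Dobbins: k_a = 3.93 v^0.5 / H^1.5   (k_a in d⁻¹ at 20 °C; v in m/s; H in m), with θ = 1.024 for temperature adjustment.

k_a(20) = 3.93 × 0.398^0.5 / 3.43^1.5 = 3.93 × 0.6309 / 6.352 = 0.3903 d⁻¹.
k_a(10.4) = 0.3903 × 1.024^(10.4−20) = 0.3903 × 0.7964 = 0.3108 d⁻¹.

k_a ≈ 0.311 d⁻¹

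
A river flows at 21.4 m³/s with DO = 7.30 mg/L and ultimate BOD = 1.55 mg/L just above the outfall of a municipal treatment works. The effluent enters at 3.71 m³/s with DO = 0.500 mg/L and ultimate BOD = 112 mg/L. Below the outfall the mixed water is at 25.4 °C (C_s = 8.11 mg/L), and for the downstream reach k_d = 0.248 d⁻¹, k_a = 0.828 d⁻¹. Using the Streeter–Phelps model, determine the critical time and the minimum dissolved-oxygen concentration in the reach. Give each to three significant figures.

Mixed DO = (21.4×7.30 + 3.71×0.500)/(21.4+3.71) = 158.1/25.11 = 6.295 mg/L.
Mixed L₀ = (21.4×1.55 + 3.71×112)/(25.11) = 448.7/25.11 = 17.87 mg/L.
Initial deficit D₀ = C_s − DO₀ = 8.11 − 6.295 = 1.815 mg/L.
t_c = (1/0.5800) ln[(0.828/0.248)(1 − 1.815×0.5800/(0.248×17.87))] = 1.724 × ln(2.546) = 1.611 d.
D_c = (0.248/0.828) × 17.87 × e^(−0.248×1.611) = 0.2995 × 17.87 × 0.6706 = 3.589 mg/L.
Minimum DO = 8.11 − 3.589 = 4.521 mg/L.

t_c ≈ 1.61 d; minimum DO ≈ 4.52 mg/L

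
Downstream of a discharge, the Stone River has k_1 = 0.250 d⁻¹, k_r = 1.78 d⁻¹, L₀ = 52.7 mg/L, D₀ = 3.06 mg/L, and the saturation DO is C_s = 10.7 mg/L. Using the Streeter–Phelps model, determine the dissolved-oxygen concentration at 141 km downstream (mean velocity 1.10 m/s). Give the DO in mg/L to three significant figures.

Travel time t = x/v = 141 km / (1.10 m/s) = 141000 m / 1.10 m/s = 128200 s = 1.484 d.
k_1 L₀/(k_r−k_1) = 0.250×52.7/(1.78−0.250) = 13.18/1.530 = 8.611 mg/L.
e^(−k_1 t) = e^(−0.250×1.484) = 0.6901; e^(−k_r t) = e^(−1.78×1.484) = 0.07131.
D = 8.611 × (0.6901 − 0.07131) + 3.06 × 0.07131 = 5.329 + 0.2182 = 5.547 mg/L.
DO = C_s − D = 10.7 − 5.547 = 5.153 mg/L.

DO ≈ 5.15 mg/L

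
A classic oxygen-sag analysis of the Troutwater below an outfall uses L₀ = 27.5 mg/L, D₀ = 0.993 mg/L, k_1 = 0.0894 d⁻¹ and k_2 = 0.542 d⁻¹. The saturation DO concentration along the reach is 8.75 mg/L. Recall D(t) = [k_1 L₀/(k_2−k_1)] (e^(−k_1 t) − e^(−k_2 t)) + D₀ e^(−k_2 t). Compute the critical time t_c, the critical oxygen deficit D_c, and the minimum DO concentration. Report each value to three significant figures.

At the critical point dD/dt = 0, so k_1 L₀ e^(−k_1 t) = k_2 D. Substituting D(t) from the Streeter–Phelps equation and solving for t gives
t_c = ln[(k_2/k_1)(1 − D₀(k_2−k_1)/(k_1 L₀))] / (k_2−k_1).
Here k_2−k_1 = 0.4526 d⁻¹ and 1 − D₀(k_2−k_1)/(k_1 L₀) = 1 − 0.993×0.4526/(0.0894×27.5) = 0.8172, so
t_c = ln(6.063 × 0.8172) / 0.4526 = 1.600 / 0.4526 = 3.536 d.
D_c = (k_1/k_2) L₀ e^(−k_1 t_c) = (0.0894/0.542) × 27.5 × e^(−0.0894×3.536) = 0.1649 × 27.5 × 0.7290 = 3.307 mg/L.
Minimum DO = C_s − D_c = 8.75 − 3.307 = 5.443 mg/L.

t_c ≈ 3.54 d; D_c ≈ 3.31 mg/L; min DO ≈ 5.44 mg/L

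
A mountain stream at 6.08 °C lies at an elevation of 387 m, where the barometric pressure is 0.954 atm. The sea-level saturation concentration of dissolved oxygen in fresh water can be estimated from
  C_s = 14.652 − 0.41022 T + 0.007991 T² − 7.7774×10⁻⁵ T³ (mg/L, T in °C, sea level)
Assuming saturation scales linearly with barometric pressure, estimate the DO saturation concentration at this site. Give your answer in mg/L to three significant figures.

C_s ≈ 11.9 mg/L

At sea level: C_s = 14.652 − 0.41022×6.08 + 0.007991×6.08² − 7.7774×10⁻⁵×6.08³ = 12.44 mg/L.
Pressure correction: C_s' = 12.44 × 0.954 = 11.86 mg/L.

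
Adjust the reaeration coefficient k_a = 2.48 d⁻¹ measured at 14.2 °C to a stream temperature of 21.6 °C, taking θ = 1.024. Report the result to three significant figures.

k_a(T₂) = k_a(T₁) · θ^(T₂−T₁) = 2.48 × 1.024^(21.6−14.2)
= 2.48 × 1.024^7.40 = 2.48 × 1.192 = 2.956 d⁻¹.

k_a ≈ 2.96 d⁻¹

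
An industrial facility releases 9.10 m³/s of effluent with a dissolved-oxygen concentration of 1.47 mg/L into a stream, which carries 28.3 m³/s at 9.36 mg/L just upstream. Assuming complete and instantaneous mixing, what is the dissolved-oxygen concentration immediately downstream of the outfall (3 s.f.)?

7.44 mg/L

Flow-weighted mixing: C = (Q_r C_r + Q_w C_w)/(Q_r + Q_w)
= (28.3×9.36 + 9.10×1.47)/(28.3 + 9.10) = 278.3/37.40 = 7.440 mg/L.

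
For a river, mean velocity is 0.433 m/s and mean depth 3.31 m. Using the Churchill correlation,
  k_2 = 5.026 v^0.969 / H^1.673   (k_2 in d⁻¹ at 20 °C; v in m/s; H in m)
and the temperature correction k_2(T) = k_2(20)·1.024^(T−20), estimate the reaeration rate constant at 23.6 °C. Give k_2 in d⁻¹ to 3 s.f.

k_2(20) = 5.026 × 0.433^0.969 / 3.31^1.673 = 5.026 × 0.4444 / 7.408 = 0.3015 d⁻¹.
k_2(23.6) = 0.3015 × 1.024^(23.6−20) = 0.3015 × 1.089 = 0.3284 d⁻¹.

k_2 ≈ 0.328 d⁻¹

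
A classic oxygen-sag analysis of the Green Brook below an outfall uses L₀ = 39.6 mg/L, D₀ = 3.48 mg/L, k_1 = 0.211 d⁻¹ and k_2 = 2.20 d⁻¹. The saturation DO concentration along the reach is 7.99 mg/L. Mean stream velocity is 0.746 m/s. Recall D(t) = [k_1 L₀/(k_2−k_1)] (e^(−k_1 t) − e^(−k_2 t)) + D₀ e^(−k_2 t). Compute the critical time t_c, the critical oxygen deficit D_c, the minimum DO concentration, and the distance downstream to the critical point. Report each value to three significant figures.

t_c ≈ 0.293 d; D_c ≈ 3.57 mg/L; min DO ≈ 4.42 mg/L; x_c ≈ 18.9 km

With k_2/k_1 = 10.43 and 1 − D₀(k_2−k_1)/(k_1 L₀) = 0.1716,
t_c = ln(10.43 × 0.1716) / (2.20 − 0.211) = ln(1.789) / 1.989 = 0.5818/1.989 = 0.2925 d.
D_c = (k_1/k_2) L₀ e^(−k_1 t_c) = (0.211/2.20) × 39.6 × e^(−0.211×0.2925) = 0.09591 × 39.6 × 0.9401 = 3.571 mg/L.
Minimum DO = C_s − D_c = 7.99 − 3.571 = 4.419 mg/L.
x_c = v t_c = 0.746 m/s × 0.2925 d × 86400 s/d = 18850 m ≈ 18.9 km.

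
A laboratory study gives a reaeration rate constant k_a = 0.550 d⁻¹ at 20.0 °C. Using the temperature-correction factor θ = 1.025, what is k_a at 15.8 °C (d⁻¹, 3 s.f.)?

k_a ≈ 0.496 d⁻¹

k_a(T₂) = k_a(T₁) · θ^(T₂−T₁) = 0.550 × 1.025^(15.8−20.0)
= 0.550 × 1.025^-4.20 = 0.550 × 0.9015 = 0.4958 d⁻¹.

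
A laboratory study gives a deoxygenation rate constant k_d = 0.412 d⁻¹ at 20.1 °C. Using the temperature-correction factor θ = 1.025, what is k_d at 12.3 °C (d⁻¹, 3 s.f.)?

k_d(T₂) = k_d(T₁) · θ^(T₂−T₁) = 0.412 × 1.025^(12.3−20.1)
= 0.412 × 1.025^-7.80 = 0.412 × 0.8248 = 0.3398 d⁻¹.

k_d ≈ 0.340 d⁻¹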